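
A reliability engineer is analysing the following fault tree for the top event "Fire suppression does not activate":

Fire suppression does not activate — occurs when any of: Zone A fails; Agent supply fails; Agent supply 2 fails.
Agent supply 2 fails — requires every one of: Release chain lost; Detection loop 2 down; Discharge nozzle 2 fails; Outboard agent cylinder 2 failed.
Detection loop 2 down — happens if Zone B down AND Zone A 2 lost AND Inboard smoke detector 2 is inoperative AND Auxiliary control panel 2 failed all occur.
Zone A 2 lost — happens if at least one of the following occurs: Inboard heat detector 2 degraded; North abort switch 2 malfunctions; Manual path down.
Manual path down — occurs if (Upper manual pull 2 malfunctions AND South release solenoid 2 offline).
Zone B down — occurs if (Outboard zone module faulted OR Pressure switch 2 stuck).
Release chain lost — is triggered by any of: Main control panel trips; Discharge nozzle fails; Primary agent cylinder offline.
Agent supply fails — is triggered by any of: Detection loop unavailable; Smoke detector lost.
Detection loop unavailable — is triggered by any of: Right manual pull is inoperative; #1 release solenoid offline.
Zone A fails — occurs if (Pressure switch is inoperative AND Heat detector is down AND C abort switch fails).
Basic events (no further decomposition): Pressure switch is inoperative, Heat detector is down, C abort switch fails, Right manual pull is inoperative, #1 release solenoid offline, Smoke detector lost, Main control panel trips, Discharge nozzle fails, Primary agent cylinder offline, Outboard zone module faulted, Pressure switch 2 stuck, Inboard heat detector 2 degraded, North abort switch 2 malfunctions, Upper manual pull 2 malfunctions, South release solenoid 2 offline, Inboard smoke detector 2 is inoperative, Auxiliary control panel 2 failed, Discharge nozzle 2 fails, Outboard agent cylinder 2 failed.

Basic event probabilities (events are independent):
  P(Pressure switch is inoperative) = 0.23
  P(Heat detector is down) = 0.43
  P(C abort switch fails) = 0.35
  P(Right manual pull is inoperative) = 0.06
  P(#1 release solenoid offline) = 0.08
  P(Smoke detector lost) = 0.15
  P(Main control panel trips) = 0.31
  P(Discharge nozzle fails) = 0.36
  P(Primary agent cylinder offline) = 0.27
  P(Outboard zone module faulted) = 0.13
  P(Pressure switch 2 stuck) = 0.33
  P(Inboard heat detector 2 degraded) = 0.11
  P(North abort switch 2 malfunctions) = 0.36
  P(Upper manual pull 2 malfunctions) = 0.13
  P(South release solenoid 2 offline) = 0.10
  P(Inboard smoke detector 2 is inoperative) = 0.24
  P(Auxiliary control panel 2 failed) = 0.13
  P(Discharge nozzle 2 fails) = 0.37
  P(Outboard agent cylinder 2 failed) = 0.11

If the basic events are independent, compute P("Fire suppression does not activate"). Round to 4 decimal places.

P(Zone A fails) [AND] = 0.23 × 0.43 × 0.35 = 0.034615
P(Detection loop unavailable) [OR] = 1 − (1−0.06) × (1−0.08) = 0.135200
P(Agent supply fails) [OR] = 1 − (1−0.135200) × (1−0.15) = 0.264920
P(Release chain lost) [OR] = 1 − (1−0.31) × (1−0.36) × (1−0.27) = 0.677632
P(Zone B down) [OR] = 1 − (1−0.13) × (1−0.33) = 0.417100
P(Manual path down) [AND] = 0.13 × 0.10 = 0.013000
P(Zone A 2 lost) [OR] = 1 − (1−0.11) × (1−0.36) × (1−0.013000) = 0.437805
P(Detection loop 2 down) [AND] = 0.417100 × 0.437805 × 0.24 × 0.13 = 0.005697
P(Agent supply 2 fails) [AND] = 0.677632 × 0.005697 × 0.37 × 0.11 = 0.000157
P(Fire suppression does not activate) [OR] = 1 − (1−0.034615) × (1−0.264920) × (1−0.000157) = 0.290476
Rounded to 4 decimal places: P(Fire suppression does not activate) ≈ 0.2905.

0.2905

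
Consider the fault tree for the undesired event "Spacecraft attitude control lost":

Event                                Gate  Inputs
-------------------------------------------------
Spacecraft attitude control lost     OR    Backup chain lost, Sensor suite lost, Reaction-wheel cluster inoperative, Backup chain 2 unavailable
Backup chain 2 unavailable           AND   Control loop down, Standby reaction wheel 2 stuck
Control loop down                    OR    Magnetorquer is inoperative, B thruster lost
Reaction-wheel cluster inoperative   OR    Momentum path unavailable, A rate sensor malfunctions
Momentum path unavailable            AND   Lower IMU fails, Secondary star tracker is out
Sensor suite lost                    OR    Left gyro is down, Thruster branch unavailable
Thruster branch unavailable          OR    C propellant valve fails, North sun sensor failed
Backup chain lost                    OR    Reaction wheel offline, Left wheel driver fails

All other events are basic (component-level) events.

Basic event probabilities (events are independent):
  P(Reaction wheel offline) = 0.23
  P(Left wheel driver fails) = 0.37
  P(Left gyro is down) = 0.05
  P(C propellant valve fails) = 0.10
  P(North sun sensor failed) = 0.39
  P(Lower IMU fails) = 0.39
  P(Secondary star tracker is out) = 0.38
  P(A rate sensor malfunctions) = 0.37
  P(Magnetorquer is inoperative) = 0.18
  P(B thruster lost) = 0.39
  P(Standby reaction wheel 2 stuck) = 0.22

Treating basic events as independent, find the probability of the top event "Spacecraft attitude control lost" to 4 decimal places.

0.8792

P(Backup chain lost) [OR] = 1 − (1−0.23) × (1−0.37) = 0.514900
P(Thruster branch unavailable) [OR] = 1 − (1−0.10) × (1−0.39) = 0.451000
P(Sensor suite lost) [OR] = 1 − (1−0.05) × (1−0.451000) = 0.478450
P(Momentum path unavailable) [AND] = 0.39 × 0.38 = 0.148200
P(Reaction-wheel cluster inoperative) [OR] = 1 − (1−0.148200) × (1−0.37) = 0.463366
P(Control loop down) [OR] = 1 − (1−0.18) × (1−0.39) = 0.499800
P(Backup chain 2 unavailable) [AND] = 0.499800 × 0.22 = 0.109956
P(Spacecraft attitude control lost) [OR] = 1 − (1−0.514900) × (1−0.478450) × (1−0.463366) × (1−0.109956) = 0.879158
Rounded to 4 decimal places: P(Spacecraft attitude control lost) ≈ 0.8792.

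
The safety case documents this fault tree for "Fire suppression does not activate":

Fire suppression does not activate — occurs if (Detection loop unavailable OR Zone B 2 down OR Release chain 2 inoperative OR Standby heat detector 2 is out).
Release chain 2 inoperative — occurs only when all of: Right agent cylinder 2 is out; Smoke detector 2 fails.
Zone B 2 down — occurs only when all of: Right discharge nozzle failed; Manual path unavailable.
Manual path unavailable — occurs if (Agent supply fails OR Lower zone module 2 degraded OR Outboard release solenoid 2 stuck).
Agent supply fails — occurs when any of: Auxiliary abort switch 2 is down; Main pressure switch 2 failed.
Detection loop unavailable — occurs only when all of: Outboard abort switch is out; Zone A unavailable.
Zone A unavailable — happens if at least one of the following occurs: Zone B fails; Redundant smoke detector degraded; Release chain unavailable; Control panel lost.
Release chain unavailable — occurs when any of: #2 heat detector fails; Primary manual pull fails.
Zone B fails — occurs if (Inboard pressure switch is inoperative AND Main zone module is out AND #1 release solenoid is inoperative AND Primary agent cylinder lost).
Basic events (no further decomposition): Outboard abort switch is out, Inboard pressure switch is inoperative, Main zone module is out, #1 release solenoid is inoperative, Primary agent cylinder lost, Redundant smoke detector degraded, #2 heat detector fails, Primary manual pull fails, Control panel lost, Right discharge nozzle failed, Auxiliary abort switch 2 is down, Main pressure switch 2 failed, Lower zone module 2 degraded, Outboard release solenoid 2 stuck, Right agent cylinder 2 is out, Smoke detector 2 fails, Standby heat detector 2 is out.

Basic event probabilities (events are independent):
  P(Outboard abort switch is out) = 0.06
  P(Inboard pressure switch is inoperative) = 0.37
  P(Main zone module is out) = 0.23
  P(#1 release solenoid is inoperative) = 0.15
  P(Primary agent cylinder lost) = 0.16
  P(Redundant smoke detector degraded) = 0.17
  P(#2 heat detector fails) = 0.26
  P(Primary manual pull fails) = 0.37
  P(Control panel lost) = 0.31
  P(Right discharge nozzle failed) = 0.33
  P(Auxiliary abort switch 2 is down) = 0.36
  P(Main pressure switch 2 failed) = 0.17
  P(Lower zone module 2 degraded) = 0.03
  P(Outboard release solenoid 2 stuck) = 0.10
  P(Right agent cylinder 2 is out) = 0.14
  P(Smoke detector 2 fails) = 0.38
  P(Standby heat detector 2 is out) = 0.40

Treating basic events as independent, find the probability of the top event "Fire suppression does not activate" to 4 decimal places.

P(Zone B fails) [AND] = 0.37 × 0.23 × 0.15 × 0.16 = 0.002042
P(Release chain unavailable) [OR] = 1 − (1−0.26) × (1−0.37) = 0.533800
P(Zone A unavailable) [OR] = 1 − (1−0.002042) × (1−0.17) × (1−0.533800) × (1−0.31) = 0.733552
P(Detection loop unavailable) [AND] = 0.06 × 0.733552 = 0.044013
P(Agent supply fails) [OR] = 1 − (1−0.36) × (1−0.17) = 0.468800
P(Manual path unavailable) [OR] = 1 − (1−0.468800) × (1−0.03) × (1−0.10) = 0.536262
P(Zone B 2 down) [AND] = 0.33 × 0.536262 = 0.176966
P(Release chain 2 inoperative) [AND] = 0.14 × 0.38 = 0.053200
P(Fire suppression does not activate) [OR] = 1 − (1−0.044013) × (1−0.176966) × (1−0.053200) × (1−0.40) = 0.553029
Rounded to 4 decimal places: P(Fire suppression does not activate) ≈ 0.5530.

0.5530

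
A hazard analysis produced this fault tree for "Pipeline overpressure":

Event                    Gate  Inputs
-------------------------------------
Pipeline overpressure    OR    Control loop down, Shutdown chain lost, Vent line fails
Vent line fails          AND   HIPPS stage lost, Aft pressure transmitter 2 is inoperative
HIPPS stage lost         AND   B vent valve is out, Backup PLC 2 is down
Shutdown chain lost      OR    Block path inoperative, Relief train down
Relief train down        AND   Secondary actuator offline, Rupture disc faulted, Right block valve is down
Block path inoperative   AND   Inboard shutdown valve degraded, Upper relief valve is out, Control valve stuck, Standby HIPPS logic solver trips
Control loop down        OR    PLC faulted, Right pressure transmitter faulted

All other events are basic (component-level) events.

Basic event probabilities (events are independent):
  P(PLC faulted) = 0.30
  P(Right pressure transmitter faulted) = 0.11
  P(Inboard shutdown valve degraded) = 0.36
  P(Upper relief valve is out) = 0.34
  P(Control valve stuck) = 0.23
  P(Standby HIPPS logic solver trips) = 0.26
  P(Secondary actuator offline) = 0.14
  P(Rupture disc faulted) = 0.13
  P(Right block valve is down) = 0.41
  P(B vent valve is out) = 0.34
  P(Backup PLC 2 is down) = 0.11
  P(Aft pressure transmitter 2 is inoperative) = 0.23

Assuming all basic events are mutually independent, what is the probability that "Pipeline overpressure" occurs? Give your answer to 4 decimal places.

P(Control loop down) [OR] = 1 − (1−0.30) × (1−0.11) = 0.377000
P(Block path inoperative) [AND] = 0.36 × 0.34 × 0.23 × 0.26 = 0.007320
P(Relief train down) [AND] = 0.14 × 0.13 × 0.41 = 0.007462
P(Shutdown chain lost) [OR] = 1 − (1−0.007320) × (1−0.007462) = 0.014727
P(HIPPS stage lost) [AND] = 0.34 × 0.11 = 0.037400
P(Vent line fails) [AND] = 0.037400 × 0.23 = 0.008602
P(Pipeline overpressure) [OR] = 1 − (1−0.377000) × (1−0.014727) × (1−0.008602) = 0.391455
Rounded to 4 decimal places: P(Pipeline overpressure) ≈ 0.3915.

0.3915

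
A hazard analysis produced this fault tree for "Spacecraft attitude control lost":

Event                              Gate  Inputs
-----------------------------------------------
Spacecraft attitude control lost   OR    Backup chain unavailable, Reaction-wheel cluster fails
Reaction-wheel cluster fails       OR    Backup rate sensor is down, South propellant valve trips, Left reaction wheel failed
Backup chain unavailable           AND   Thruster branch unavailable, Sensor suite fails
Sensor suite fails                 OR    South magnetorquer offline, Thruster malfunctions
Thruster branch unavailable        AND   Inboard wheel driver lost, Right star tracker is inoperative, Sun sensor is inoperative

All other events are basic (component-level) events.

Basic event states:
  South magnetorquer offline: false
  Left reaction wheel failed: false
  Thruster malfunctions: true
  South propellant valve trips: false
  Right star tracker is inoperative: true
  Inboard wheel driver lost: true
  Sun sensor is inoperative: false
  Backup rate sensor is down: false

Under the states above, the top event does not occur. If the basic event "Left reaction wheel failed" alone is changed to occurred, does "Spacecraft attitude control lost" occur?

Counterfactual: set "Left reaction wheel failed" to occurred.
Thruster branch unavailable [AND]: Inboard wheel driver lost=occurs, Right star tracker is inoperative=occurs, Sun sensor is inoperative=not → not all inputs occur → does not occur.
Sensor suite fails [OR]: South magnetorquer offline=not, Thruster malfunctions=occurs → at least one input occurs → occurs.
Backup chain unavailable [AND]: Thruster branch unavailable=not, Sensor suite fails=occurs → not all inputs occur → does not occur.
Reaction-wheel cluster fails [OR]: Backup rate sensor is down=not, South propellant valve trips=not, Left reaction wheel failed=occurs → at least one input occurs → occurs.
Spacecraft attitude control lost [OR]: Backup chain unavailable=not, Reaction-wheel cluster fails=occurs → at least one input occurs → occurs.

Yes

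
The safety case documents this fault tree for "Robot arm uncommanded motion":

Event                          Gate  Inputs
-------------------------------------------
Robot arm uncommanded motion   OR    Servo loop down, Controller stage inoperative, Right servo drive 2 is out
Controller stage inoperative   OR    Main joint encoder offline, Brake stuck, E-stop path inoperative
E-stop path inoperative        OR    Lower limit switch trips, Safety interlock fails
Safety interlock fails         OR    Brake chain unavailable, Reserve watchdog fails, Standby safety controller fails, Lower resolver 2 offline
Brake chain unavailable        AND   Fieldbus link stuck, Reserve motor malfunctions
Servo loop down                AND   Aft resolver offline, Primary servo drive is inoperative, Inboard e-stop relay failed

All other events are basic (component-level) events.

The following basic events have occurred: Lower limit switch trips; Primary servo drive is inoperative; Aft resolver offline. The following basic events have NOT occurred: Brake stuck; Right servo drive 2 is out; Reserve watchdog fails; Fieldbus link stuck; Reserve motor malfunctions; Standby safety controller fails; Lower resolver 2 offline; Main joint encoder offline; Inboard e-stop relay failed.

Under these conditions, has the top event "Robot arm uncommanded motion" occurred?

Servo loop down [AND]: Aft resolver offline=occurs, Primary servo drive is inoperative=occurs, Inboard e-stop relay failed=not → not all inputs occur → does not occur.
Brake chain unavailable [AND]: Fieldbus link stuck=not, Reserve motor malfunctions=not → not all inputs occur → does not occur.
Safety interlock fails [OR]: Brake chain unavailable=not, Reserve watchdog fails=not, Standby safety controller fails=not, Lower resolver 2 offline=not → no input occurs → does not occur.
E-stop path inoperative [OR]: Lower limit switch trips=occurs, Safety interlock fails=not → at least one input occurs → occurs.
Controller stage inoperative [OR]: Main joint encoder offline=not, Brake stuck=not, E-stop path inoperative=occurs → at least one input occurs → occurs.
Robot arm uncommanded motion [OR]: Servo loop down=not, Controller stage inoperative=occurs, Right servo drive 2 is out=not → at least one input occurs → occurs.

Yes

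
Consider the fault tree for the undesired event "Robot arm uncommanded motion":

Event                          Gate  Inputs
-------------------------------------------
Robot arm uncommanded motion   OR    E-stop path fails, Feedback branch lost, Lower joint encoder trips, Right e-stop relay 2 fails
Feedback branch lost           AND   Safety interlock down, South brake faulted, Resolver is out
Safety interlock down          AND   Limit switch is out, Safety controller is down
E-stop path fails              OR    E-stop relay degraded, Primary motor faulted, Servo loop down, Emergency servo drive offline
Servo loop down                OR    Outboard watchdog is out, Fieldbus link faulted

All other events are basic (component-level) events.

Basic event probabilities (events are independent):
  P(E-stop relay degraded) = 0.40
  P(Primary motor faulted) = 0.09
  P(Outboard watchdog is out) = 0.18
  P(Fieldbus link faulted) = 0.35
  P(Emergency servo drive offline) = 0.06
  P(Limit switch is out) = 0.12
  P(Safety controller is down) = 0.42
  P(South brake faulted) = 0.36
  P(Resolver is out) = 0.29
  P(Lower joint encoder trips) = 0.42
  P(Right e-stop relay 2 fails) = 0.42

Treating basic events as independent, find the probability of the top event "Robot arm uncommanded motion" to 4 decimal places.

P(Servo loop down) [OR] = 1 − (1−0.18) × (1−0.35) = 0.467000
P(E-stop path fails) [OR] = 1 − (1−0.40) × (1−0.09) × (1−0.467000) × (1−0.06) = 0.726443
P(Safety interlock down) [AND] = 0.12 × 0.42 = 0.050400
P(Feedback branch lost) [AND] = 0.050400 × 0.36 × 0.29 = 0.005262
P(Robot arm uncommanded motion) [OR] = 1 − (1−0.726443) × (1−0.005262) × (1−0.42) × (1−0.42) = 0.908460
Rounded to 4 decimal places: P(Robot arm uncommanded motion) ≈ 0.9085.

0.9085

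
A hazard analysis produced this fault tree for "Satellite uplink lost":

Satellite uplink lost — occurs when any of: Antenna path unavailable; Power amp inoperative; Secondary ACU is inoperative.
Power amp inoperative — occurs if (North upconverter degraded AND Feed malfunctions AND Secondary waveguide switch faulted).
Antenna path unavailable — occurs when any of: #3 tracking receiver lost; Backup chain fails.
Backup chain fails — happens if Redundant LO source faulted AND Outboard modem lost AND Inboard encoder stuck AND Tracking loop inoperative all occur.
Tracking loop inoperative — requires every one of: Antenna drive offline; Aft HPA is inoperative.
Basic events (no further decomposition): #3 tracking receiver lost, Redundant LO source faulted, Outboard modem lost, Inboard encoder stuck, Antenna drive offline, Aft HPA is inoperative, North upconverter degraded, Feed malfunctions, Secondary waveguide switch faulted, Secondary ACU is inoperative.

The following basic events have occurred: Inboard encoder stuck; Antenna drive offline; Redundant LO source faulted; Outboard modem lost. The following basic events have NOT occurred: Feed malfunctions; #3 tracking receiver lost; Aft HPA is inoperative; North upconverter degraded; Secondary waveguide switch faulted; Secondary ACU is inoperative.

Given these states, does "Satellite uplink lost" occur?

Tracking loop inoperative [AND]: Antenna drive offline=occurs, Aft HPA is inoperative=not → not all inputs occur → does not occur.
Backup chain fails [AND]: Redundant LO source faulted=occurs, Outboard modem lost=occurs, Inboard encoder stuck=occurs, Tracking loop inoperative=not → not all inputs occur → does not occur.
Antenna path unavailable [OR]: #3 tracking receiver lost=not, Backup chain fails=not → no input occurs → does not occur.
Power amp inoperative [AND]: North upconverter degraded=not, Feed malfunctions=not, Secondary waveguide switch faulted=not → not all inputs occur → does not occur.
Satellite uplink lost [OR]: Antenna path unavailable=not, Power amp inoperative=not, Secondary ACU is inoperative=not → no input occurs → does not occur.

No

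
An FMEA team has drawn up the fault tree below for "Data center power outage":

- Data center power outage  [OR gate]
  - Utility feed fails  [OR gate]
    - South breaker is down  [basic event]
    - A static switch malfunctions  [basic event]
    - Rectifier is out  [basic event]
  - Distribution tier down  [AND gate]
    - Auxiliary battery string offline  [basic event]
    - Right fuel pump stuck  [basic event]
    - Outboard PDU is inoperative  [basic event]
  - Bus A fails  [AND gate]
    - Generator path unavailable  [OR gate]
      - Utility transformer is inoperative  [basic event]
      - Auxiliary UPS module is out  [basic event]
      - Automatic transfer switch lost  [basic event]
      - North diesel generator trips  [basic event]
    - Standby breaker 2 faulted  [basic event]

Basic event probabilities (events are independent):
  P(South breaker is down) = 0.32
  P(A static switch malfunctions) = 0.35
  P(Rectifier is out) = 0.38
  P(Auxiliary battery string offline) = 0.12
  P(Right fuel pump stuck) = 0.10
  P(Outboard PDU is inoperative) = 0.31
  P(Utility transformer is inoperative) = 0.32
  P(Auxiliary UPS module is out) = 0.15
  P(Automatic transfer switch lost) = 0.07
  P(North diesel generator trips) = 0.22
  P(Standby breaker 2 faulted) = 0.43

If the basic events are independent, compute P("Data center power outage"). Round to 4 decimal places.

P(Utility feed fails) [OR] = 1 − (1−0.32) × (1−0.35) × (1−0.38) = 0.725960
P(Distribution tier down) [AND] = 0.12 × 0.10 × 0.31 = 0.003720
P(Generator path unavailable) [OR] = 1 − (1−0.32) × (1−0.15) × (1−0.07) × (1−0.22) = 0.580719
P(Bus A fails) [AND] = 0.580719 × 0.43 = 0.249709
P(Data center power outage) [OR] = 1 − (1−0.725960) × (1−0.003720) × (1−0.249709) = 0.795155
Rounded to 4 decimal places: P(Data center power outage) ≈ 0.7952.

0.7952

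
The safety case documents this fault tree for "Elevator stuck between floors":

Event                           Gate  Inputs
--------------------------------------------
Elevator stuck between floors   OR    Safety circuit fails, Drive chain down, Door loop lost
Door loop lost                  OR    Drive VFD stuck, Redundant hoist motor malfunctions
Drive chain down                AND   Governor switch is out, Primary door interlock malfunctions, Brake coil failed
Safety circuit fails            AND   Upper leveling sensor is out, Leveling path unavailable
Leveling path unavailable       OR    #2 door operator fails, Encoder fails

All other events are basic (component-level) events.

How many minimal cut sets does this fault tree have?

5

Leveling path unavailable [OR]: union of children's cut sets → 2 cut set(s).
Safety circuit fails [AND]: one cut set from each child combined → 1 × 2 = 2 cut set(s).
Drive chain down [AND]: one cut set from each child combined → 1 × 1 × 1 = 1 cut set(s).
Door loop lost [OR]: union of children's cut sets → 2 cut set(s).
Elevator stuck between floors [OR]: union of children's cut sets → 5 cut set(s).
Minimal cut sets: {#2 door operator fails, Upper leveling sensor is out}; {Encoder fails, Upper leveling sensor is out}; {Brake coil failed, Governor switch is out, Primary door interlock malfunctions}; {Drive VFD stuck}; {Redundant hoist motor malfunctions}.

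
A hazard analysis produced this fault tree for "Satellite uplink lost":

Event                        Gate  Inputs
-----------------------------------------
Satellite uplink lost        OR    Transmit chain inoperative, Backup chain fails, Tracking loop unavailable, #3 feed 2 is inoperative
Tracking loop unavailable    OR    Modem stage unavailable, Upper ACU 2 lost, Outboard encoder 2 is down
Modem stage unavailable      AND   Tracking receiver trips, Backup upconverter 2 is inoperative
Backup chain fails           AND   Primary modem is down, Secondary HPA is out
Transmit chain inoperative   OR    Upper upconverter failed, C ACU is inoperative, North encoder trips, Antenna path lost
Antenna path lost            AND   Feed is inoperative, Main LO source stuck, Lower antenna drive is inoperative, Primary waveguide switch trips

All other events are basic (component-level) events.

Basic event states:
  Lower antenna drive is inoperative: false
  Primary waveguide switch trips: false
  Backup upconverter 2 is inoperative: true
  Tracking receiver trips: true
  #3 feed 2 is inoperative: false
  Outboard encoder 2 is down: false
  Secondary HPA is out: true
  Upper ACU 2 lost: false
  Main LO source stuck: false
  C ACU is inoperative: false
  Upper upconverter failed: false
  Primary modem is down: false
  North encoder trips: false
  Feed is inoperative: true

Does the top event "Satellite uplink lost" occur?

Antenna path lost [AND]: Feed is inoperative=occurs, Main LO source stuck=not, Lower antenna drive is inoperative=not, Primary waveguide switch trips=not → not all inputs occur → does not occur.
Transmit chain inoperative [OR]: Upper upconverter failed=not, C ACU is inoperative=not, North encoder trips=not, Antenna path lost=not → no input occurs → does not occur.
Backup chain fails [AND]: Primary modem is down=not, Secondary HPA is out=occurs → not all inputs occur → does not occur.
Modem stage unavailable [AND]: Tracking receiver trips=occurs, Backup upconverter 2 is inoperative=occurs → all inputs occur → occurs.
Tracking loop unavailable [OR]: Modem stage unavailable=occurs, Upper ACU 2 lost=not, Outboard encoder 2 is down=not → at least one input occurs → occurs.
Satellite uplink lost [OR]: Transmit chain inoperative=not, Backup chain fails=not, Tracking loop unavailable=occurs, #3 feed 2 is inoperative=not → at least one input occurs → occurs.

Yes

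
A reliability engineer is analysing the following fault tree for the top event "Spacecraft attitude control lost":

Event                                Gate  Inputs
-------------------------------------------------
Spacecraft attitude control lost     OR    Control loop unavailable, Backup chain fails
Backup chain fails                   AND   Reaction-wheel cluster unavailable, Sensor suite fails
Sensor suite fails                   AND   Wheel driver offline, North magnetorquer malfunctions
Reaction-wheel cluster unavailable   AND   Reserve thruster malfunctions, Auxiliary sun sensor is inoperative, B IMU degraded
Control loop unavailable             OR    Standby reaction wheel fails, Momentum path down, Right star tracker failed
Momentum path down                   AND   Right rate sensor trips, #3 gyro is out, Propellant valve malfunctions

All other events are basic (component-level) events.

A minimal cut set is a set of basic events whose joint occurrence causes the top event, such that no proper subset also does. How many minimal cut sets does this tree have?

4

Momentum path down [AND]: one cut set from each child combined → 1 × 1 × 1 = 1 cut set(s).
Control loop unavailable [OR]: union of children's cut sets → 3 cut set(s).
Reaction-wheel cluster unavailable [AND]: one cut set from each child combined → 1 × 1 × 1 = 1 cut set(s).
Sensor suite fails [AND]: one cut set from each child combined → 1 × 1 = 1 cut set(s).
Backup chain fails [AND]: one cut set from each child combined → 1 × 1 = 1 cut set(s).
Spacecraft attitude control lost [OR]: union of children's cut sets → 4 cut set(s).
Minimal cut sets: {Standby reaction wheel fails}; {#3 gyro is out, Propellant valve malfunctions, Right rate sensor trips}; {Right star tracker failed}; {Auxiliary sun sensor is inoperative, B IMU degraded, North magnetorquer malfunctions, Reserve thruster malfunctions, Wheel driver offline}.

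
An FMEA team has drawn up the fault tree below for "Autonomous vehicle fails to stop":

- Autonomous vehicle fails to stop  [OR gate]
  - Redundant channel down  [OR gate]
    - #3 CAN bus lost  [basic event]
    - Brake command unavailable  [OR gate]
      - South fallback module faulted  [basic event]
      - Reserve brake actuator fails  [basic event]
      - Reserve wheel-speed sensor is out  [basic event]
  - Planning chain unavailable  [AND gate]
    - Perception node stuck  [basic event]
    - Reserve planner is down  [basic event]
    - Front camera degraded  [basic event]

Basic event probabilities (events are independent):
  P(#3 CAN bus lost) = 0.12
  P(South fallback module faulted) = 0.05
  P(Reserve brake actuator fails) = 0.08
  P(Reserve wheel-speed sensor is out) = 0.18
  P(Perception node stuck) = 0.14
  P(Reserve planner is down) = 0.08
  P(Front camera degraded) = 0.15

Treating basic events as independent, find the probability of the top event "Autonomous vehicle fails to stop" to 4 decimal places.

P(Brake command unavailable) [OR] = 1 − (1−0.05) × (1−0.08) × (1−0.18) = 0.283320
P(Redundant channel down) [OR] = 1 − (1−0.12) × (1−0.283320) = 0.369322
P(Planning chain unavailable) [AND] = 0.14 × 0.08 × 0.15 = 0.001680
P(Autonomous vehicle fails to stop) [OR] = 1 − (1−0.369322) × (1−0.001680) = 0.370382
Rounded to 4 decimal places: P(Autonomous vehicle fails to stop) ≈ 0.3704.

0.3704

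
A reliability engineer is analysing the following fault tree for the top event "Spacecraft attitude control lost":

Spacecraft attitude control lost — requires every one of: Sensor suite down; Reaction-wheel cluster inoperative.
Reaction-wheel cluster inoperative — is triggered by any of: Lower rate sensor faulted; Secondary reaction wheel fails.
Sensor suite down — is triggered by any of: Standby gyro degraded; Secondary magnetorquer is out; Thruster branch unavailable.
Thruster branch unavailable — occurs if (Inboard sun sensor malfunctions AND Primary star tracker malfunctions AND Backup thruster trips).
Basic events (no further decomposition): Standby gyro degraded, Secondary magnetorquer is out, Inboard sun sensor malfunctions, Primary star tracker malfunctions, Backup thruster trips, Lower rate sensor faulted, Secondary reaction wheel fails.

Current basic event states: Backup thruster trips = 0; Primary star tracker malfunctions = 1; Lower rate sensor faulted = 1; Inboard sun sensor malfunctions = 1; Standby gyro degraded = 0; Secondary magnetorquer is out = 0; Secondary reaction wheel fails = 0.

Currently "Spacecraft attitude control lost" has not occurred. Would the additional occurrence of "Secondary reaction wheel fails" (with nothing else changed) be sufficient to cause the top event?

No

Counterfactual: set "Secondary reaction wheel fails" to occurred.
Thruster branch unavailable [AND]: Inboard sun sensor malfunctions=occurs, Primary star tracker malfunctions=occurs, Backup thruster trips=not → not all inputs occur → does not occur.
Sensor suite down [OR]: Standby gyro degraded=not, Secondary magnetorquer is out=not, Thruster branch unavailable=not → no input occurs → does not occur.
Reaction-wheel cluster inoperative [OR]: Lower rate sensor faulted=occurs, Secondary reaction wheel fails=occurs → at least one input occurs → occurs.
Spacecraft attitude control lost [AND]: Sensor suite down=not, Reaction-wheel cluster inoperative=occurs → not all inputs occur → does not occur.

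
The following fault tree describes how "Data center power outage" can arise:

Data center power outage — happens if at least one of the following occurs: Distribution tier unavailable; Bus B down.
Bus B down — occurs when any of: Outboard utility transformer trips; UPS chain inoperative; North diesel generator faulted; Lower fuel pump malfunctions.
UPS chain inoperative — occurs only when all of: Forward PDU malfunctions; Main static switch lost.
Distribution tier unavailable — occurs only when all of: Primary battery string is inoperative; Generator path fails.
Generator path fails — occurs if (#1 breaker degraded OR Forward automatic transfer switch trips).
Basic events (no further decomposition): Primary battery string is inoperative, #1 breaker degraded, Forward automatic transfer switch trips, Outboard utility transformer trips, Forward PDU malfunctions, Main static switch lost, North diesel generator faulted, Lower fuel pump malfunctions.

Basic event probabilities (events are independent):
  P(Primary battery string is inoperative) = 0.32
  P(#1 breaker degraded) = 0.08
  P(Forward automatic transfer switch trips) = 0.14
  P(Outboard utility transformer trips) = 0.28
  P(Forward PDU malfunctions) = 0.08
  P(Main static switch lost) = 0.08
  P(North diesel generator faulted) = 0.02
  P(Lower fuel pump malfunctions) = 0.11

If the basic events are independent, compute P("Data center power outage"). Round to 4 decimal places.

P(Generator path fails) [OR] = 1 − (1−0.08) × (1−0.14) = 0.208800
P(Distribution tier unavailable) [AND] = 0.32 × 0.208800 = 0.066816
P(UPS chain inoperative) [AND] = 0.08 × 0.08 = 0.006400
P(Bus B down) [OR] = 1 − (1−0.28) × (1−0.006400) × (1−0.02) × (1−0.11) = 0.376035
P(Data center power outage) [OR] = 1 − (1−0.066816) × (1−0.376035) = 0.417726
Rounded to 4 decimal places: P(Data center power outage) ≈ 0.4177.

0.4177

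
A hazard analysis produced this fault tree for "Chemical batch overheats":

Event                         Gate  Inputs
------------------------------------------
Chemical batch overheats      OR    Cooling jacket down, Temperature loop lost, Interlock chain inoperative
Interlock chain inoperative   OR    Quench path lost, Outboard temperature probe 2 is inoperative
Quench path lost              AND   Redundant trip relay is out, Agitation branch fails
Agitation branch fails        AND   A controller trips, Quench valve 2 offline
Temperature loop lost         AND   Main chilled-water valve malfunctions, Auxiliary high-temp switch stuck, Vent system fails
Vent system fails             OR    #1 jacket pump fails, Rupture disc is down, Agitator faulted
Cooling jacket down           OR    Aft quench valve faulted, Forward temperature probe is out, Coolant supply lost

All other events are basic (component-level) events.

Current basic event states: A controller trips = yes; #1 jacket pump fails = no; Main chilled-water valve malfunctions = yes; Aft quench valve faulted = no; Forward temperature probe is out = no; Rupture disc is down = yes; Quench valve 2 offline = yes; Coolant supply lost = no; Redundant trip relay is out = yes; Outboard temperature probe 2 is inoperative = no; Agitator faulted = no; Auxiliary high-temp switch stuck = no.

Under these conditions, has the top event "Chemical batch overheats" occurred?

Yes

Cooling jacket down [OR]: Aft quench valve faulted=not, Forward temperature probe is out=not, Coolant supply lost=not → no input occurs → does not occur.
Vent system fails [OR]: #1 jacket pump fails=not, Rupture disc is down=occurs, Agitator faulted=not → at least one input occurs → occurs.
Temperature loop lost [AND]: Main chilled-water valve malfunctions=occurs, Auxiliary high-temp switch stuck=not, Vent system fails=occurs → not all inputs occur → does not occur.
Agitation branch fails [AND]: A controller trips=occurs, Quench valve 2 offline=occurs → all inputs occur → occurs.
Quench path lost [AND]: Redundant trip relay is out=occurs, Agitation branch fails=occurs → all inputs occur → occurs.
Interlock chain inoperative [OR]: Quench path lost=occurs, Outboard temperature probe 2 is inoperative=not → at least one input occurs → occurs.
Chemical batch overheats [OR]: Cooling jacket down=not, Temperature loop lost=not, Interlock chain inoperative=occurs → at least one input occurs → occurs.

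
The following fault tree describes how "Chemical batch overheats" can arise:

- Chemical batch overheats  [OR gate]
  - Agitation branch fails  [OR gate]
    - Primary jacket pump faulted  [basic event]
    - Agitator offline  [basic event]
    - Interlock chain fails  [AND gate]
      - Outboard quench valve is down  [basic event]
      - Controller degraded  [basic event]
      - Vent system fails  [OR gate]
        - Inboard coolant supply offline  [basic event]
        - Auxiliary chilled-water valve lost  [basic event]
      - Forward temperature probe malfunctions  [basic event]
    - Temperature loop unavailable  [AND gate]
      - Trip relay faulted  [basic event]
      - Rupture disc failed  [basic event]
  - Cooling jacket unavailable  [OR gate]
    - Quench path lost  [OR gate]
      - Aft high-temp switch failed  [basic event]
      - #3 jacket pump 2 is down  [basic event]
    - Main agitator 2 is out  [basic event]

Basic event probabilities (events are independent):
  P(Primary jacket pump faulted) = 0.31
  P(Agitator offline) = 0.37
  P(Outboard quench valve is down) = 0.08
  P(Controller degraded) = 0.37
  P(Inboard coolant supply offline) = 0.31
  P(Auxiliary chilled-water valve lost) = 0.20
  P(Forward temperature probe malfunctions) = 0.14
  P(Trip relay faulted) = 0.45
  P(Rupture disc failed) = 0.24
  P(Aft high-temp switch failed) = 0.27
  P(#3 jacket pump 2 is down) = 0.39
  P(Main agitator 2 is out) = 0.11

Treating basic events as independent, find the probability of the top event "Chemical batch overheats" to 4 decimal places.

P(Vent system fails) [OR] = 1 − (1−0.31) × (1−0.20) = 0.448000
P(Interlock chain fails) [AND] = 0.08 × 0.37 × 0.448000 × 0.14 = 0.001857
P(Temperature loop unavailable) [AND] = 0.45 × 0.24 = 0.108000
P(Agitation branch fails) [OR] = 1 − (1−0.31) × (1−0.37) × (1−0.001857) × (1−0.108000) = 0.612968
P(Quench path lost) [OR] = 1 − (1−0.27) × (1−0.39) = 0.554700
P(Cooling jacket unavailable) [OR] = 1 − (1−0.554700) × (1−0.11) = 0.603683
P(Chemical batch overheats) [OR] = 1 − (1−0.612968) × (1−0.603683) = 0.846613
Rounded to 4 decimal places: P(Chemical batch overheats) ≈ 0.8466.

0.8466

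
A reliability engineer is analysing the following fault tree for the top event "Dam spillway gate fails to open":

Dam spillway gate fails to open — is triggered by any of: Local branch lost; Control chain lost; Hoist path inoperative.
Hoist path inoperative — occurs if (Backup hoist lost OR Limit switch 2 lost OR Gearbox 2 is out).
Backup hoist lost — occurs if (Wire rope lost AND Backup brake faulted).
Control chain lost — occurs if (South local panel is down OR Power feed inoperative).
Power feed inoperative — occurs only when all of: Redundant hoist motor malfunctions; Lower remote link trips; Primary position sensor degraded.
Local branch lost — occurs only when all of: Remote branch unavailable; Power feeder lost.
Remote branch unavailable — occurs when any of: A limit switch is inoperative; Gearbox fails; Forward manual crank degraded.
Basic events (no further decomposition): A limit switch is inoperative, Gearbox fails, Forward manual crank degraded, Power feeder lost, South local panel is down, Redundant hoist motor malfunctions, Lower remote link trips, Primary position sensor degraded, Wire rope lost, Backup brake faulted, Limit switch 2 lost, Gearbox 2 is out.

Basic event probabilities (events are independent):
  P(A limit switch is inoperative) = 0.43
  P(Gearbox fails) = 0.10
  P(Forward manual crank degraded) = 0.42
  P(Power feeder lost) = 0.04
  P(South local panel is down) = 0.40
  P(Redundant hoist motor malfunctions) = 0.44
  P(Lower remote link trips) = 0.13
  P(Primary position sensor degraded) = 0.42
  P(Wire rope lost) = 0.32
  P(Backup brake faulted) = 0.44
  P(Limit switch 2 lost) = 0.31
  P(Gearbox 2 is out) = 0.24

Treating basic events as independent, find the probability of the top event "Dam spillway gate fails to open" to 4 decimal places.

0.7436

P(Remote branch unavailable) [OR] = 1 − (1−0.43) × (1−0.10) × (1−0.42) = 0.702460
P(Local branch lost) [AND] = 0.702460 × 0.04 = 0.028098
P(Power feed inoperative) [AND] = 0.44 × 0.13 × 0.42 = 0.024024
P(Control chain lost) [OR] = 1 − (1−0.40) × (1−0.024024) = 0.414414
P(Backup hoist lost) [AND] = 0.32 × 0.44 = 0.140800
P(Hoist path inoperative) [OR] = 1 − (1−0.140800) × (1−0.31) × (1−0.24) = 0.549436
P(Dam spillway gate fails to open) [OR] = 1 − (1−0.028098) × (1−0.414414) × (1−0.549436) = 0.743570
Rounded to 4 decimal places: P(Dam spillway gate fails to open) ≈ 0.7436.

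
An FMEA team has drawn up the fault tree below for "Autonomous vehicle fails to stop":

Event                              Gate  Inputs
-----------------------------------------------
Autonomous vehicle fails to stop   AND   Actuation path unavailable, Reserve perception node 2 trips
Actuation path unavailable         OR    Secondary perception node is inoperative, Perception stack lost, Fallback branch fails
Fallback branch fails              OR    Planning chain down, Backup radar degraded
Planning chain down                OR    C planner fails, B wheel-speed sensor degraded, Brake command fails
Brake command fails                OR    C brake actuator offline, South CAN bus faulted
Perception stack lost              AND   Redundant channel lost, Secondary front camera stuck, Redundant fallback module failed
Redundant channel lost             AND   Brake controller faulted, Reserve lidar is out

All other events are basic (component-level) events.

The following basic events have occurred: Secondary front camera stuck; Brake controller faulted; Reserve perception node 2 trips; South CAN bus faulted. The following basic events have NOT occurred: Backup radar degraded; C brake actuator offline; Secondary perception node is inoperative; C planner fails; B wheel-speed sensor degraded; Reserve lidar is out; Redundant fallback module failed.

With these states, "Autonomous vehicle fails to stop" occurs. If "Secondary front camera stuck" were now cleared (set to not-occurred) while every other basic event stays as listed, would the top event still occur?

Counterfactual: set "Secondary front camera stuck" to not occurred.
Redundant channel lost [AND]: Brake controller faulted=occurs, Reserve lidar is out=not → not all inputs occur → does not occur.
Perception stack lost [AND]: Redundant channel lost=not, Secondary front camera stuck=not, Redundant fallback module failed=not → not all inputs occur → does not occur.
Brake command fails [OR]: C brake actuator offline=not, South CAN bus faulted=occurs → at least one input occurs → occurs.
Planning chain down [OR]: C planner fails=not, B wheel-speed sensor degraded=not, Brake command fails=occurs → at least one input occurs → occurs.
Fallback branch fails [OR]: Planning chain down=occurs, Backup radar degraded=not → at least one input occurs → occurs.
Actuation path unavailable [OR]: Secondary perception node is inoperative=not, Perception stack lost=not, Fallback branch fails=occurs → at least one input occurs → occurs.
Autonomous vehicle fails to stop [AND]: Actuation path unavailable=occurs, Reserve perception node 2 trips=occurs → all inputs occur → occurs.

Yes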